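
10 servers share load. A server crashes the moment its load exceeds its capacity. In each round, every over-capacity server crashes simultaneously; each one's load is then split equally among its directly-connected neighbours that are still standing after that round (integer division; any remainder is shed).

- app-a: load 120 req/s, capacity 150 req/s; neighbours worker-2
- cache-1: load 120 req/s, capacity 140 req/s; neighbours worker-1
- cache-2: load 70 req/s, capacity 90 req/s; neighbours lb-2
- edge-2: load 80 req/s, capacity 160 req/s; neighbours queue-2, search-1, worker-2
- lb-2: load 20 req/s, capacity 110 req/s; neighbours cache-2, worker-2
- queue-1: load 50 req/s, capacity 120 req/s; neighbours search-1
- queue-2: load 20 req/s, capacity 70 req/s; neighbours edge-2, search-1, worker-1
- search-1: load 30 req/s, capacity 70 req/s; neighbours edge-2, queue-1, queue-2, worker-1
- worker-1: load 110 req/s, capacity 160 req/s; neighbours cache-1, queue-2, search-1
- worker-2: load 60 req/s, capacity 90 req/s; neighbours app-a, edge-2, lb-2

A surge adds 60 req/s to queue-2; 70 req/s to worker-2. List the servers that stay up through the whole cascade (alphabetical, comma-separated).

Round 1 — queue-2 at 80 > 70; worker-2 at 130 > 90. queue-2, worker-2 crash.
  queue-2 sheds 80 req/s to edge-2, search-1, worker-1: 26 each (2 lost).
    edge-2: 80+26 = 106 ≤ 160
    search-1: 30+26 = 56 ≤ 70
    worker-1: 110+26 = 136 ≤ 160
  worker-2 sheds 130 req/s to app-a, edge-2, lb-2: 43 each (1 lost).
    app-a: 120+43 = 163 > 150
    edge-2: 106+43 = 149 ≤ 160
    lb-2: 20+43 = 63 ≤ 110
Round 2 — app-a crashes.
  app-a sheds 163 req/s: no online neighbours, lost.
No further crashes.

cache-1, cache-2, edge-2, lb-2, queue-1, search-1, worker-1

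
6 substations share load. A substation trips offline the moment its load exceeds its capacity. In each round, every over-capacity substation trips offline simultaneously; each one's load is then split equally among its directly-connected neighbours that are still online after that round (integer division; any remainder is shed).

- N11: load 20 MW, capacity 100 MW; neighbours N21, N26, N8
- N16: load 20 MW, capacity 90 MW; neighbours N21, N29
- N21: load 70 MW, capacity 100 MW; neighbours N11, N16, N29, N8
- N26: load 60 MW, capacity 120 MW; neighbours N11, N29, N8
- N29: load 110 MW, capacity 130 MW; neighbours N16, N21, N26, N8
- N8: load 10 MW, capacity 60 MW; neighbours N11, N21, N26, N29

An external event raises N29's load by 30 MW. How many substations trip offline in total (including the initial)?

Round 1 — N29 at 140 > 130. N29 trips offline.
  N29 sheds 140 MW to N16, N21, N26, N8: 35 each.
    N16: 20+35 = 55 ≤ 90
    N21: 70+35 = 105 > 100
    N26: 60+35 = 95 ≤ 120
    N8: 10+35 = 45 ≤ 60
Round 2 — N21 trips offline.
  N21 sheds 105 MW to N11, N16, N8: 35 each.
    N11: 20+35 = 55 ≤ 100
    N16: 55+35 = 90 ≤ 90
    N8: 45+35 = 80 > 60
Round 3 — N8 trips offline.
  N8 sheds 80 MW to N11, N26: 40 each.
    N11: 55+40 = 95 ≤ 100
    N26: 95+40 = 135 > 120
Round 4 — N26 trips offline.
  N26 sheds 135 MW to N11: 135 each.
    N11: 95+135 = 230 > 100
Round 5 — N11 trips offline.
  N11 sheds 230 MW: no online neighbours, lost.
No further trips.

5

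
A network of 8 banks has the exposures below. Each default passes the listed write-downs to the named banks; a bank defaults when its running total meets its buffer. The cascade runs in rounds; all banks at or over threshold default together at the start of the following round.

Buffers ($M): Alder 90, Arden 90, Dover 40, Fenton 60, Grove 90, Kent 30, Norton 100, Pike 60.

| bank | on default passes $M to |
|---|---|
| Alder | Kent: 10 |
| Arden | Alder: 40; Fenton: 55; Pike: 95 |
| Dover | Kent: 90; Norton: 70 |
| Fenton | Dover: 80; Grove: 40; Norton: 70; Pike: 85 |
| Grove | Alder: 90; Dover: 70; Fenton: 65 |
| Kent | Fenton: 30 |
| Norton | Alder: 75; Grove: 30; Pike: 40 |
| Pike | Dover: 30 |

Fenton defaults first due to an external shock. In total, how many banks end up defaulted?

5

Round 1 — Fenton defaults (initial).
  Dover: +80 → 80 ≥ 40
  Grove: +40 → 40 < 90
  Norton: +70 → 70 < 100
  Pike: +85 → 85 ≥ 60
Round 2 — Dover, Pike default.
  Kent: +90 → 90 ≥ 30
  Norton: +70 → 140 ≥ 100
Round 3 — Kent, Norton default.
  Alder: +75 → 75 < 90
  Grove: +30 → 70 < 90
No further defaults.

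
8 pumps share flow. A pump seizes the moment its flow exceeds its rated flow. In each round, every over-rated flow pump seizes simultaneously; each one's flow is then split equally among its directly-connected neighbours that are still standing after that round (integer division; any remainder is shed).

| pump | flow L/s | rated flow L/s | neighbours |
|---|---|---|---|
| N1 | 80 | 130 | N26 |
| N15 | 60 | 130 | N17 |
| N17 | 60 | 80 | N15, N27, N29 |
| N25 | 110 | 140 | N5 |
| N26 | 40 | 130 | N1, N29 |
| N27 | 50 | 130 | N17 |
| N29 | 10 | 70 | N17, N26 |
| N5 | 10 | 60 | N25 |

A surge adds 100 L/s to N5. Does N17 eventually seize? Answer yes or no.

Round 1 — N5 at 110 > 60. N5 seizes.
  N5 sheds 110 L/s to N25: 110 each.
    N25: 110+110 = 220 > 140
Round 2 — N25 seizes.
  N25 sheds 220 L/s: no online neighbours, lost.
No further seizures.

no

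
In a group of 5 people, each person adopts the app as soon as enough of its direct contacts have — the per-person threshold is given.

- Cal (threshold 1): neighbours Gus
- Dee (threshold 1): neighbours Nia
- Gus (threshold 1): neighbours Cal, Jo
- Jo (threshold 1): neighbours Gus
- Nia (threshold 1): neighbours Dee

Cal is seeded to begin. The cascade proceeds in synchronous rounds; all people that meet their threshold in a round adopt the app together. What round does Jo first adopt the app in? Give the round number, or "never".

3

Round 1 — Cal adopts the app (initial).
Round 2 — checking thresholds:
  Gus: 1 of 2 neighbours ≥ 1, adopts the app.
Round 3 — checking thresholds:
  Jo: 1 of 1 neighbours ≥ 1, adopts the app.
Round 4 — no new adoptions; cascade stops.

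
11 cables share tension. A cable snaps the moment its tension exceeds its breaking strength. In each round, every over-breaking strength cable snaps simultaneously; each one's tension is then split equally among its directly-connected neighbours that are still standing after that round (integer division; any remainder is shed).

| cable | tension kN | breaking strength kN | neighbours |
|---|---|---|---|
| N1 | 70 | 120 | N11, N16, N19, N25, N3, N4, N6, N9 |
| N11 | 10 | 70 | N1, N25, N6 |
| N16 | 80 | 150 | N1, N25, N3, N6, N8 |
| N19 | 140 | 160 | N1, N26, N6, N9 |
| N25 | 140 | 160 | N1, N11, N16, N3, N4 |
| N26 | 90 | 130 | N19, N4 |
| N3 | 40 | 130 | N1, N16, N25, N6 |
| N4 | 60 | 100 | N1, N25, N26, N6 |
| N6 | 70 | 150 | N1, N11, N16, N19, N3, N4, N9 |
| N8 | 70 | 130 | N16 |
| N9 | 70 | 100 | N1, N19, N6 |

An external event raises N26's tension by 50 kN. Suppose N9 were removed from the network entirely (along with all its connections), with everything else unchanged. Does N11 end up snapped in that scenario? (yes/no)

With N9 removed:
Round 1 — N26 at 140 > 130. N26 snaps.
  N26 sheds 140 kN to N19, N4: 70 each.
    N19: 140+70 = 210 > 160
    N4: 60+70 = 130 > 100
Round 2 — N19, N4 snap.
  N19 sheds 210 kN to N1, N6: 105 each.
    N1: 70+105 = 175 > 120
    N6: 70+105 = 175 > 150
  N4 sheds 130 kN to N1, N25, N6: 43 each (1 lost).
    N1: 175+43 = 218 > 120
    N25: 140+43 = 183 > 160
    N6: 175+43 = 218 > 150
Round 3 — N1, N25, N6 snap.
  N1 sheds 218 kN to N11, N16, N3: 72 each (2 lost).
    N11: 10+72 = 82 > 70
    N16: 80+72 = 152 > 150
    N3: 40+72 = 112 ≤ 130
  N25 sheds 183 kN to N11, N16, N3: 61 each.
    N11: 82+61 = 143 > 70
    N16: 152+61 = 213 > 150
    N3: 112+61 = 173 > 130
  N6 sheds 218 kN to N11, N16, N3: 72 each (2 lost).
    N11: 143+72 = 215 > 70
    N16: 213+72 = 285 > 150
    N3: 173+72 = 245 > 130
Round 4 — N11, N16, N3 snap.
  N11 sheds 215 kN: no online neighbours, lost.
  N16 sheds 285 kN to N8: 285 each.
    N8: 70+285 = 355 > 130
  N3 sheds 245 kN: no online neighbours, lost.
Round 5 — N8 snaps.
  N8 sheds 355 kN: no online neighbours, lost.
No further breaks.

yes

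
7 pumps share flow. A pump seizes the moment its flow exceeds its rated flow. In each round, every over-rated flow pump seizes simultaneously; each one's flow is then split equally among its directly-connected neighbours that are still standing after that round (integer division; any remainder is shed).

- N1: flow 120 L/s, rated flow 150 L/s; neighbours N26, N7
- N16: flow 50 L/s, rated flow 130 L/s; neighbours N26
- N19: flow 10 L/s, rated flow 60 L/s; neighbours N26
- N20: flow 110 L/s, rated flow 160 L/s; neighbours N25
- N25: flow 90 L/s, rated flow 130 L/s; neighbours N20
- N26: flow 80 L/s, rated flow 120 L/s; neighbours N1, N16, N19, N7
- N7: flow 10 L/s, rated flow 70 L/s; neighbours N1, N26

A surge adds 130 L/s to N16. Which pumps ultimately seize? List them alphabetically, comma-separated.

Round 1 — N16 at 180 > 130. N16 seizes.
  N16 sheds 180 L/s to N26: 180 each.
    N26: 80+180 = 260 > 120
Round 2 — N26 seizes.
  N26 sheds 260 L/s to N1, N19, N7: 86 each (2 lost).
    N1: 120+86 = 206 > 150
    N19: 10+86 = 96 > 60
    N7: 10+86 = 96 > 70
Round 3 — N1, N19, N7 seize.
  N1 sheds 206 L/s: no online neighbours, lost.
  N19 sheds 96 L/s: no online neighbours, lost.
  N7 sheds 96 L/s: no online neighbours, lost.
No further seizures.

N1, N16, N19, N26, N7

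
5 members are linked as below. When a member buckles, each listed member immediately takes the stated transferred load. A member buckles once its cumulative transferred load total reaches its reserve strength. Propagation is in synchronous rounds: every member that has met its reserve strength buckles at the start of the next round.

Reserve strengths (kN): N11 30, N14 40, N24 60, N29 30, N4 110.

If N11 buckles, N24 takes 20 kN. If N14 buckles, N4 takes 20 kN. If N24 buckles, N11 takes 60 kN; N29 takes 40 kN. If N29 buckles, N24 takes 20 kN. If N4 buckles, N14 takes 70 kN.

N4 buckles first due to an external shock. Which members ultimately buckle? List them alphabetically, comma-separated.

N14, N4

Round 1 — N4 buckles (initial).
  N14: +70 → 70 ≥ 40
Round 2 — N14 buckles.
No further bucklings.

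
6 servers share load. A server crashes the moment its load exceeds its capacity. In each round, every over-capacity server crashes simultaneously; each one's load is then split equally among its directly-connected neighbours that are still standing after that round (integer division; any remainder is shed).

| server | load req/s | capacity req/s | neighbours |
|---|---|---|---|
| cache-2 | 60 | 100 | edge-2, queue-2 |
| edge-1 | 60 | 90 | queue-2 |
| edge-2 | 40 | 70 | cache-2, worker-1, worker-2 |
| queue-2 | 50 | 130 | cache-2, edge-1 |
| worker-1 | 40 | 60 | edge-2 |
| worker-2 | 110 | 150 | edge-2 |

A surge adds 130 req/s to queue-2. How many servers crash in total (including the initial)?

Round 1 — queue-2 at 180 > 130. queue-2 crashes.
  queue-2 sheds 180 req/s to cache-2, edge-1: 90 each.
    cache-2: 60+90 = 150 > 100
    edge-1: 60+90 = 150 > 90
Round 2 — cache-2, edge-1 crash.
  cache-2 sheds 150 req/s to edge-2: 150 each.
    edge-2: 40+150 = 190 > 70
  edge-1 sheds 150 req/s: no online neighbours, lost.
Round 3 — edge-2 crashes.
  edge-2 sheds 190 req/s to worker-1, worker-2: 95 each.
    worker-1: 40+95 = 135 > 60
    worker-2: 110+95 = 205 > 150
Round 4 — worker-1, worker-2 crash.
  worker-1 sheds 135 req/s: no online neighbours, lost.
  worker-2 sheds 205 req/s: no online neighbours, lost.
No further crashes.

6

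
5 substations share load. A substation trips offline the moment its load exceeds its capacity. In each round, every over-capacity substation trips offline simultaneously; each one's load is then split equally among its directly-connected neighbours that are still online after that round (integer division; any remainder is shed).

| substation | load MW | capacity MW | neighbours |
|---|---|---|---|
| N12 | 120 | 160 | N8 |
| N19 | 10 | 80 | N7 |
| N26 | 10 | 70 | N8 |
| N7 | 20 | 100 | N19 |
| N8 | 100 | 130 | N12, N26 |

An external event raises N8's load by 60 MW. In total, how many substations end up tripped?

Round 1 — N8 at 160 > 130. N8 trips offline.
  N8 sheds 160 MW to N12, N26: 80 each.
    N12: 120+80 = 200 > 160
    N26: 10+80 = 90 > 70
Round 2 — N12, N26 trip offline.
  N12 sheds 200 MW: no online neighbours, lost.
  N26 sheds 90 MW: no online neighbours, lost.
No further trips.

3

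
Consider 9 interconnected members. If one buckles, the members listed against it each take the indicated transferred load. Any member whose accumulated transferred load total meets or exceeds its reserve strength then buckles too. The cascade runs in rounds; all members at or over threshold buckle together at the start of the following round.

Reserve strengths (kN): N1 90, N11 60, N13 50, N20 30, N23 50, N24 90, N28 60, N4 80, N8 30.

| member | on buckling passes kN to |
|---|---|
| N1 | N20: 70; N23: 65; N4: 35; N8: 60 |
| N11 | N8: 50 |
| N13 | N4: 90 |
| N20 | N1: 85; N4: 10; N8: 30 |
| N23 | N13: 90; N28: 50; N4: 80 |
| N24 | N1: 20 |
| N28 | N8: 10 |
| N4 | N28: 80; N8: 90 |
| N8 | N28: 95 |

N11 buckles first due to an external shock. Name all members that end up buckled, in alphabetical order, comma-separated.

N11, N28, N8

Round 1 — N11 buckles (initial).
  N8: +50 → 50 ≥ 30
Round 2 — N8 buckles.
  N28: +95 → 95 ≥ 60
Round 3 — N28 buckles.
No further bucklings.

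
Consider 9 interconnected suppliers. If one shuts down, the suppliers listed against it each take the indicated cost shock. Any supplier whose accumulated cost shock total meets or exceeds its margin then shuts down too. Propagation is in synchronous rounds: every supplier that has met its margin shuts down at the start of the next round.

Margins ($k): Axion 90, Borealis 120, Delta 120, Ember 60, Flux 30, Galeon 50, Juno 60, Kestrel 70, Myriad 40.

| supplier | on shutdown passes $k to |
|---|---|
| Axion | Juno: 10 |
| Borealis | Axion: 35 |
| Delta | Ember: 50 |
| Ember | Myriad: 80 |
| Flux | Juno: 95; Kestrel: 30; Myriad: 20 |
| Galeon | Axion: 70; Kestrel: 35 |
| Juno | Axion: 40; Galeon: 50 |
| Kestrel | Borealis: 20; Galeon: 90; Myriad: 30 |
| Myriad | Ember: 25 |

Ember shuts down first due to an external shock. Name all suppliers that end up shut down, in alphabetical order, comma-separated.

Ember, Myriad

Round 1 — Ember shuts down (initial).
  Myriad: +80 → 80 ≥ 40
Round 2 — Myriad shuts down.
No further shutdowns.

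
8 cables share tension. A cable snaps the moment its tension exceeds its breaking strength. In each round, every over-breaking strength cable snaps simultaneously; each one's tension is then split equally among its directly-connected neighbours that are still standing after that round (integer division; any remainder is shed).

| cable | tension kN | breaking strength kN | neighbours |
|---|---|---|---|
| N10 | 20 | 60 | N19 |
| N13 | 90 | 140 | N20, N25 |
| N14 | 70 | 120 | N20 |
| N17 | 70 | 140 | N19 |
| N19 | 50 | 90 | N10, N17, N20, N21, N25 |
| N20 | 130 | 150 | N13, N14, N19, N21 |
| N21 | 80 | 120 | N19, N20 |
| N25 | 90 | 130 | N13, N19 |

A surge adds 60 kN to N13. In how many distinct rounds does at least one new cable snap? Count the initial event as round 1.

4

Round 1 — N13 at 150 > 140. N13 snaps.
  N13 sheds 150 kN to N20, N25: 75 each.
    N20: 130+75 = 205 > 150
    N25: 90+75 = 165 > 130
Round 2 — N20, N25 snap.
  N20 sheds 205 kN to N14, N19, N21: 68 each (1 lost).
    N14: 70+68 = 138 > 120
    N19: 50+68 = 118 > 90
    N21: 80+68 = 148 > 120
  N25 sheds 165 kN to N19: 165 each.
    N19: 118+165 = 283 > 90
Round 3 — N14, N19, N21 snap.
  N14 sheds 138 kN: no online neighbours, lost.
  N19 sheds 283 kN to N10, N17: 141 each (1 lost).
    N10: 20+141 = 161 > 60
    N17: 70+141 = 211 > 140
  N21 sheds 148 kN: no online neighbours, lost.
Round 4 — N10, N17 snap.
  N10 sheds 161 kN: no online neighbours, lost.
  N17 sheds 211 kN: no online neighbours, lost.
No further breaks.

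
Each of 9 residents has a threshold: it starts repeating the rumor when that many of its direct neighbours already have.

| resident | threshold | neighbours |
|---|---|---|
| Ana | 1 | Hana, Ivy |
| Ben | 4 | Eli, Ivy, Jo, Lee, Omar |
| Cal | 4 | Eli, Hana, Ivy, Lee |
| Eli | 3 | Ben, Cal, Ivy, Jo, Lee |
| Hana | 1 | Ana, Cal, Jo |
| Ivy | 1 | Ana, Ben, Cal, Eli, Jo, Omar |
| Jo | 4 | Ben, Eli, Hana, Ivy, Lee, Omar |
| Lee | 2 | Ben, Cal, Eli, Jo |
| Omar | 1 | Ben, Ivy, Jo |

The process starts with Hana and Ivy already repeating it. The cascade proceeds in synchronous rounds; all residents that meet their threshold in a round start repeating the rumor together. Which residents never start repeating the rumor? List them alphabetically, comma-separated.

Ben, Cal, Eli, Jo, Lee

Round 1 — Hana, Ivy start repeating the rumor (initial).
Round 2 — checking thresholds:
  Ana: 2 of 2 neighbours ≥ 1, starts repeating the rumor.
  Ben: 1 of 5 neighbours < 4, below threshold.
  Cal: 2 of 4 neighbours < 4, below threshold.
  Eli: 1 of 5 neighbours < 3, below threshold.
  Jo: 2 of 6 neighbours < 4, below threshold.
  Omar: 1 of 3 neighbours ≥ 1, starts repeating the rumor.
Round 3 — no new spreads; cascade stops.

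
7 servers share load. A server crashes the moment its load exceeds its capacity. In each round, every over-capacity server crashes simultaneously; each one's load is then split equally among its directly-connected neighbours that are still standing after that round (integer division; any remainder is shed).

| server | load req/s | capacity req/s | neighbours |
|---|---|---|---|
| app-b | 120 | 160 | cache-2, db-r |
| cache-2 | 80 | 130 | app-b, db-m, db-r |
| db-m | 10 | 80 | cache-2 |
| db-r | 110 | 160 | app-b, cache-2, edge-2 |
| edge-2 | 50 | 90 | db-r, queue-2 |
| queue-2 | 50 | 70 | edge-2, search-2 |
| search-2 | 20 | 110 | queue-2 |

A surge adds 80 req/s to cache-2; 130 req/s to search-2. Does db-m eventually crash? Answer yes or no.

no

Round 1 — cache-2 at 160 > 130; search-2 at 150 > 110. cache-2, search-2 crash.
  cache-2 sheds 160 req/s to app-b, db-m, db-r: 53 each (1 lost).
    app-b: 120+53 = 173 > 160
    db-m: 10+53 = 63 ≤ 80
    db-r: 110+53 = 163 > 160
  search-2 sheds 150 req/s to queue-2: 150 each.
    queue-2: 50+150 = 200 > 70
Round 2 — app-b, db-r, queue-2 crash.
  app-b sheds 173 req/s: no online neighbours, lost.
  db-r sheds 163 req/s to edge-2: 163 each.
    edge-2: 50+163 = 213 > 90
  queue-2 sheds 200 req/s to edge-2: 200 each.
    edge-2: 213+200 = 413 > 90
Round 3 — edge-2 crashes.
  edge-2 sheds 413 req/s: no online neighbours, lost.
No further crashes.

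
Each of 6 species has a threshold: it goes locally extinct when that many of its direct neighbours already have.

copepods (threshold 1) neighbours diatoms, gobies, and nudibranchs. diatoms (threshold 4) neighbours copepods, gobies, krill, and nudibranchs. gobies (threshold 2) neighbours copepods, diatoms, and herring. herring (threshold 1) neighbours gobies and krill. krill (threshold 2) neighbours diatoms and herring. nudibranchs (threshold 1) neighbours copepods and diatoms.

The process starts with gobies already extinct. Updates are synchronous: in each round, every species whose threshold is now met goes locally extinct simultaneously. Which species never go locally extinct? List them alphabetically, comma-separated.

Round 1 — gobies goes locally extinct (initial).
Round 2 — checking thresholds:
  copepods: 1 of 3 neighbours ≥ 1, goes locally extinct.
  diatoms: 1 of 4 neighbours < 4, below threshold.
  herring: 1 of 2 neighbours ≥ 1, goes locally extinct.
Round 3 — checking thresholds:
  diatoms: 2 of 4 neighbours < 4, below threshold.
  krill: 1 of 2 neighbours < 2, below threshold.
  nudibranchs: 1 of 2 neighbours ≥ 1, goes locally extinct.
Round 4 — no new extinctions; cascade stops.

diatoms, krill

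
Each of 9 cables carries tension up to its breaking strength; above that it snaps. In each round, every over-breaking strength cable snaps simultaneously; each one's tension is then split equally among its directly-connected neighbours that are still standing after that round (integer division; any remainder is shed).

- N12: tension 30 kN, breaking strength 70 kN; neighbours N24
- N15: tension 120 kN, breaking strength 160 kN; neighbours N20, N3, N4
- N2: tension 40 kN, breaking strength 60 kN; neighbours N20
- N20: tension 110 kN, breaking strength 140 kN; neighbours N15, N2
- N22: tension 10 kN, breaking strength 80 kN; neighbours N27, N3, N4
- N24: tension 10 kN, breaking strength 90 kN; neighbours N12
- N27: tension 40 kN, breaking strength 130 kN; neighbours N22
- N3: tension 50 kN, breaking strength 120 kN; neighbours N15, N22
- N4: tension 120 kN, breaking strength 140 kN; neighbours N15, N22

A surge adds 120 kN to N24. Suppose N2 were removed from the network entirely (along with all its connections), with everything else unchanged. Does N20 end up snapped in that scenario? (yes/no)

With N2 removed:
Round 1 — N24 at 130 > 90. N24 snaps.
  N24 sheds 130 kN to N12: 130 each.
    N12: 30+130 = 160 > 70
Round 2 — N12 snaps.
  N12 sheds 160 kN: no online neighbours, lost.
No further breaks.

no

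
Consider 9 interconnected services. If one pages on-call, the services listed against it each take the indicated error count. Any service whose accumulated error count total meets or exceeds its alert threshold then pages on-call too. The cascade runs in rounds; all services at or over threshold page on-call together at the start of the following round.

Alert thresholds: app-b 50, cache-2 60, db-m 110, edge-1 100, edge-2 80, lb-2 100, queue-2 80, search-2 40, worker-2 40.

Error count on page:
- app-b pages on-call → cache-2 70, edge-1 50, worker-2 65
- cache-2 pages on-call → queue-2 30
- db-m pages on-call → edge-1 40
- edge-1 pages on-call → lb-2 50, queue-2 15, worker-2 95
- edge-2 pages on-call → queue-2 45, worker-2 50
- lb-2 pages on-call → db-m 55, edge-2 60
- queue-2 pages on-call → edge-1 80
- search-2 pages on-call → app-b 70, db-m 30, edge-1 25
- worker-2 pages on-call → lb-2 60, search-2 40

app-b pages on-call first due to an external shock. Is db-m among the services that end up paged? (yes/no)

Round 1 — app-b pages on-call (initial).
  cache-2: +70 → 70 ≥ 60
  edge-1: +50 → 50 < 100
  worker-2: +65 → 65 ≥ 40
Round 2 — cache-2, worker-2 page on-call.
  lb-2: +60 → 60 < 100
  queue-2: +30 → 30 < 80
  search-2: +40 → 40 ≥ 40
Round 3 — search-2 pages on-call.
  db-m: +30 → 30 < 110
  edge-1: +25 → 75 < 100
No further pages.

no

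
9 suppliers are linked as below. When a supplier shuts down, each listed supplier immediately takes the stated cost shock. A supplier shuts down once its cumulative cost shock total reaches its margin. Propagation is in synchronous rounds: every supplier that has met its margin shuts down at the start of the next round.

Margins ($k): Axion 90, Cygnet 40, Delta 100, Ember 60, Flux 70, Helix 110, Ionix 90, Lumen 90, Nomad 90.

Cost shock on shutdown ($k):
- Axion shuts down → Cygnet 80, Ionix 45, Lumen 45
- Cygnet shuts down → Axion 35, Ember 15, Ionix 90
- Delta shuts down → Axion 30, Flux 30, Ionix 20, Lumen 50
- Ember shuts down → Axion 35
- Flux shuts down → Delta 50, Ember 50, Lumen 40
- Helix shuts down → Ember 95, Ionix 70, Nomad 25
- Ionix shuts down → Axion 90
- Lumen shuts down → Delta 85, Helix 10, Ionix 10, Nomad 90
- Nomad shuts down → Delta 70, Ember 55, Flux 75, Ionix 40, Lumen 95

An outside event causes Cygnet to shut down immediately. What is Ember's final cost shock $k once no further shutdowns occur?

15

Round 1 — Cygnet shuts down (initial).
  Axion: +35 → 35 < 90
  Ember: +15 → 15 < 60
  Ionix: +90 → 90 ≥ 90
Round 2 — Ionix shuts down.
  Axion: +90 → 125 ≥ 90
Round 3 — Axion shuts down.
  Lumen: +45 → 45 < 90
No further shutdowns.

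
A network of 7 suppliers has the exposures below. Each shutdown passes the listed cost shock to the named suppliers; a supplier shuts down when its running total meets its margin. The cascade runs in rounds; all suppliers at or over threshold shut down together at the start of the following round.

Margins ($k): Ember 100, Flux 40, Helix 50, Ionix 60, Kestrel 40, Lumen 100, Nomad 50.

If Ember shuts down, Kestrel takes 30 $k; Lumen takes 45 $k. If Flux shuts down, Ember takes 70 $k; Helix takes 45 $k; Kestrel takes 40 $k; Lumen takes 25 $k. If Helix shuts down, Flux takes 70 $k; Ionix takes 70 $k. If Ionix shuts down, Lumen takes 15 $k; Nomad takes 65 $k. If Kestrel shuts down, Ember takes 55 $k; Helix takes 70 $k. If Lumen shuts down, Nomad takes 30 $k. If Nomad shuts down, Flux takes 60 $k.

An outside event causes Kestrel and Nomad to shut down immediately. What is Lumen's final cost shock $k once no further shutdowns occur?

Round 1 — Kestrel, Nomad shut down (initial).
  Ember: +55 → 55 < 100
  Flux: +60 → 60 ≥ 40
  Helix: +70 → 70 ≥ 50
Round 2 — Flux, Helix shut down.
  Ember: +70 → 125 ≥ 100
  Ionix: +70 → 70 ≥ 60
  Lumen: +25 → 25 < 100
Round 3 — Ember, Ionix shut down.
  Lumen: +45+15 → 85 < 100
No further shutdowns.

85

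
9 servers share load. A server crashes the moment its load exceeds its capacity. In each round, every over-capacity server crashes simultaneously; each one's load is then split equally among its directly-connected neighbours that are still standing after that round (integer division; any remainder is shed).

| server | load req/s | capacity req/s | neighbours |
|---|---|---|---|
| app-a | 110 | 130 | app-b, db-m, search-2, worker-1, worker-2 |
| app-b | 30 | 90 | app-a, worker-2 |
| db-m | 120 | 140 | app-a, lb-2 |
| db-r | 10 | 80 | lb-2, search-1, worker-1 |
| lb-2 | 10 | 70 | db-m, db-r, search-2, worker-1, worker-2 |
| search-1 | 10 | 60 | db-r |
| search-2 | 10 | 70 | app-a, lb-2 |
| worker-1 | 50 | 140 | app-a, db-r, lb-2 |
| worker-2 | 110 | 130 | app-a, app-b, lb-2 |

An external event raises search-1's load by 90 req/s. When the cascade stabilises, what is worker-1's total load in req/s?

Round 1 — search-1 at 100 > 60. search-1 crashes.
  search-1 sheds 100 req/s to db-r: 100 each.
    db-r: 10+100 = 110 > 80
Round 2 — db-r crashes.
  db-r sheds 110 req/s to lb-2, worker-1: 55 each.
    lb-2: 10+55 = 65 ≤ 70
    worker-1: 50+55 = 105 ≤ 140
No further crashes.

105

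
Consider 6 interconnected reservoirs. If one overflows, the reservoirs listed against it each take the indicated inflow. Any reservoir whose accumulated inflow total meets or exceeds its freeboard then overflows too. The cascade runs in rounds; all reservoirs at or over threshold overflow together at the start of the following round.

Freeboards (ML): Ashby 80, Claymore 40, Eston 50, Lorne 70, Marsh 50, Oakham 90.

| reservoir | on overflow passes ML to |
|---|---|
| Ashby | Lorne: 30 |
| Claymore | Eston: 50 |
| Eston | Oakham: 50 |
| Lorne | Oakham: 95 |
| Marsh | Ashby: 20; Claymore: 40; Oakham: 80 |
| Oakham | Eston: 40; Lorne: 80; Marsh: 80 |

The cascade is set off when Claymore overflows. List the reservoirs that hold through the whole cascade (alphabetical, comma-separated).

Round 1 — Claymore overflows (initial).
  Eston: +50 → 50 ≥ 50
Round 2 — Eston overflows.
  Oakham: +50 → 50 < 90
No further overflows.

Ashby, Lorne, Marsh, Oakham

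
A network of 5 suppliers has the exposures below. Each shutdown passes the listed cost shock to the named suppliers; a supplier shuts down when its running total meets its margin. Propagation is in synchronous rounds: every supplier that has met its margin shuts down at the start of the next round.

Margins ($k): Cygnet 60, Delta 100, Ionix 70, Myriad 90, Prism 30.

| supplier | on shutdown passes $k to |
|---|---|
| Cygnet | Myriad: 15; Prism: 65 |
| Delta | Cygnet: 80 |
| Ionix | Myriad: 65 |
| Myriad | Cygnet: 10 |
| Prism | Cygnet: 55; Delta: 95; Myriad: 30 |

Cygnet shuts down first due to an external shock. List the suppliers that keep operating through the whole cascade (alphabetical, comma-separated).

Round 1 — Cygnet shuts down (initial).
  Myriad: +15 → 15 < 90
  Prism: +65 → 65 ≥ 30
Round 2 — Prism shuts down.
  Delta: +95 → 95 < 100
  Myriad: +30 → 45 < 90
No further shutdowns.

Delta, Ionix, Myriad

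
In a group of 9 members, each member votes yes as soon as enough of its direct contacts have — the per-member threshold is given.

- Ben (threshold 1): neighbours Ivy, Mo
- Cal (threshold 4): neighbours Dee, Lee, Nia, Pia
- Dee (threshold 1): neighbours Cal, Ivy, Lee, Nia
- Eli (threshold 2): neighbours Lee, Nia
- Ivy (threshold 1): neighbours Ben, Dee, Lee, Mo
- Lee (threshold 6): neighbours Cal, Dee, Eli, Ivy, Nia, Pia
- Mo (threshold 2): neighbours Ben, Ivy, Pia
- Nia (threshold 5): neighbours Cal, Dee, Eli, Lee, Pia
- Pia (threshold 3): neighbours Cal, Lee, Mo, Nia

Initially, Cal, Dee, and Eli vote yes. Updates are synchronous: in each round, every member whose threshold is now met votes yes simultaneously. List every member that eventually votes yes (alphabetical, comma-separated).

Round 1 — Cal, Dee, Eli vote yes (initial).
Round 2 — checking thresholds:
  Ivy: 1 of 4 neighbours ≥ 1, votes yes.
  Lee: 3 of 6 neighbours < 6, holds.
  Nia: 3 of 5 neighbours < 5, holds.
  Pia: 1 of 4 neighbours < 3, holds.
Round 3 — checking thresholds:
  Ben: 1 of 2 neighbours ≥ 1, votes yes.
  Lee: 4 of 6 neighbours < 6, holds.
  Mo: 1 of 3 neighbours < 2, holds.
  Nia: 3 of 5 neighbours < 5, holds.
  Pia: 1 of 4 neighbours < 3, holds.
Round 4 — checking thresholds:
  Lee: 4 of 6 neighbours < 6, holds.
  Mo: 2 of 3 neighbours ≥ 2, votes yes.
  Nia: 3 of 5 neighbours < 5, holds.
  Pia: 1 of 4 neighbours < 3, holds.
Round 5 — no new yes votes; cascade stops.

Ben, Cal, Dee, Eli, Ivy, Mo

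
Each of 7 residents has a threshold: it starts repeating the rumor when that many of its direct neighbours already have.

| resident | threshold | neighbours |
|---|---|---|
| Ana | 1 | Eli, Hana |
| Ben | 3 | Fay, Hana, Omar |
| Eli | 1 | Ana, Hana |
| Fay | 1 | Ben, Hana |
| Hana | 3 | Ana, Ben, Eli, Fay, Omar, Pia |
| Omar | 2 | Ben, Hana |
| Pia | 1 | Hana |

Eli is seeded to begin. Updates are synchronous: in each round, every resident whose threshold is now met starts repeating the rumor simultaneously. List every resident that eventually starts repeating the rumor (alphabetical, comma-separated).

Round 1 — Eli starts repeating the rumor (initial).
Round 2 — checking thresholds:
  Ana: 1 of 2 neighbours ≥ 1, starts repeating the rumor.
  Hana: 1 of 6 neighbours < 3, below threshold.
Round 3 — no new spreads; cascade stops.

Ana, Eli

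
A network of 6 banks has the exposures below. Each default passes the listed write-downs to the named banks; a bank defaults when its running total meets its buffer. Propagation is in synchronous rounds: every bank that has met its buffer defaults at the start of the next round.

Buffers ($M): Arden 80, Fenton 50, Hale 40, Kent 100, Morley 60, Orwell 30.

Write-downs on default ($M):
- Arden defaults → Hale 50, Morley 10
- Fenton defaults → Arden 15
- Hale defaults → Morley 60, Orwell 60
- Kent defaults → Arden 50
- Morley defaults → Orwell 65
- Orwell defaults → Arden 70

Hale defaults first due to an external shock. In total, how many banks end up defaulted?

Round 1 — Hale defaults (initial).
  Morley: +60 → 60 ≥ 60
  Orwell: +60 → 60 ≥ 30
Round 2 — Morley, Orwell default.
  Arden: +70 → 70 < 80
No further defaults.

3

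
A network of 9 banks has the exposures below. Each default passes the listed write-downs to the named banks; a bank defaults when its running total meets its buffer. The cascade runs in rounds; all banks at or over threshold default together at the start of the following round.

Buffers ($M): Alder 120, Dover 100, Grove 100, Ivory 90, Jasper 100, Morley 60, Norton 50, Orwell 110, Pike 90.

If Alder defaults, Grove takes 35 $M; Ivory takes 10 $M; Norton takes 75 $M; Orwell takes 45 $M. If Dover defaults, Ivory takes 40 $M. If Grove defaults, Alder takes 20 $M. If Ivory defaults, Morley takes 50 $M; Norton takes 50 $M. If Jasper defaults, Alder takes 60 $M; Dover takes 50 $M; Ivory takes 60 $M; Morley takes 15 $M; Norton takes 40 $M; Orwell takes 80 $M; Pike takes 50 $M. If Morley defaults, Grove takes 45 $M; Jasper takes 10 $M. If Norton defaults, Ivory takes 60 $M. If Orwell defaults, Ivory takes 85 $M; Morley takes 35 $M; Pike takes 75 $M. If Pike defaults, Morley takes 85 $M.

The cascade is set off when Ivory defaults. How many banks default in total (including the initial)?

Round 1 — Ivory defaults (initial).
  Morley: +50 → 50 < 60
  Norton: +50 → 50 ≥ 50
Round 2 — Norton defaults.
No further defaults.

2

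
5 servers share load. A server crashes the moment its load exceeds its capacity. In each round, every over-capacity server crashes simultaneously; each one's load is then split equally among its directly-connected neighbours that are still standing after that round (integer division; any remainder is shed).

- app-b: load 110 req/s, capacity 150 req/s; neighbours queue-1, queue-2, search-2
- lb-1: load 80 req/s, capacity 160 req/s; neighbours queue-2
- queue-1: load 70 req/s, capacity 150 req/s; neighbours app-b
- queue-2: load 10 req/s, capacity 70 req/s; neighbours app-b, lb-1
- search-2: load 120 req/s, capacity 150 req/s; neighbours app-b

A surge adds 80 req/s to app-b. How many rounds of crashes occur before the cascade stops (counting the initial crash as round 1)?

2

Round 1 — app-b at 190 > 150. app-b crashes.
  app-b sheds 190 req/s to queue-1, queue-2, search-2: 63 each (1 lost).
    queue-1: 70+63 = 133 ≤ 150
    queue-2: 10+63 = 73 > 70
    search-2: 120+63 = 183 > 150
Round 2 — queue-2, search-2 crash.
  queue-2 sheds 73 req/s to lb-1: 73 each.
    lb-1: 80+73 = 153 ≤ 160
  search-2 sheds 183 req/s: no online neighbours, lost.
No further crashes.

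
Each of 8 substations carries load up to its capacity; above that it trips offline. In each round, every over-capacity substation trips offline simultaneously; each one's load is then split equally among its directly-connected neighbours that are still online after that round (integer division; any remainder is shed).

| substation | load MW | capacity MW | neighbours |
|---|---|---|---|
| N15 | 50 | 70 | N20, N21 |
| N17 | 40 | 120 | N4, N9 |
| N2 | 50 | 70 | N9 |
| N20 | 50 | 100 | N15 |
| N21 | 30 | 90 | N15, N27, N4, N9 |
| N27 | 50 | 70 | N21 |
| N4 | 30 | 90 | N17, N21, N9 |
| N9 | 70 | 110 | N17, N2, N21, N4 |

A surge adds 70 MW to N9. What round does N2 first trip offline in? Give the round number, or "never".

Round 1 — N9 at 140 > 110. N9 trips offline.
  N9 sheds 140 MW to N17, N2, N21, N4: 35 each.
    N17: 40+35 = 75 ≤ 120
    N2: 50+35 = 85 > 70
    N21: 30+35 = 65 ≤ 90
    N4: 30+35 = 65 ≤ 90
Round 2 — N2 trips offline.
  N2 sheds 85 MW: no online neighbours, lost.
No further trips.

2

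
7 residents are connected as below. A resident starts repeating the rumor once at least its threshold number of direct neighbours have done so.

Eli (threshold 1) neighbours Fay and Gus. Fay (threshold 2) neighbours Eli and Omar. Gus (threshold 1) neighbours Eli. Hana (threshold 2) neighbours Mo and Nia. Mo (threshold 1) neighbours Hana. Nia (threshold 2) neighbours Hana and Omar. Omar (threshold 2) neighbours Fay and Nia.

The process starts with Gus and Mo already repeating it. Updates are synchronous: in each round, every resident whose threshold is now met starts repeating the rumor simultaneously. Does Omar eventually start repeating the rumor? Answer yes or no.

Round 1 — Gus, Mo start repeating the rumor (initial).
Round 2 — checking thresholds:
  Eli: 1 of 2 neighbours ≥ 1, starts repeating the rumor.
  Hana: 1 of 2 neighbours < 2, below threshold.
Round 3 — no new spreads; cascade stops.

no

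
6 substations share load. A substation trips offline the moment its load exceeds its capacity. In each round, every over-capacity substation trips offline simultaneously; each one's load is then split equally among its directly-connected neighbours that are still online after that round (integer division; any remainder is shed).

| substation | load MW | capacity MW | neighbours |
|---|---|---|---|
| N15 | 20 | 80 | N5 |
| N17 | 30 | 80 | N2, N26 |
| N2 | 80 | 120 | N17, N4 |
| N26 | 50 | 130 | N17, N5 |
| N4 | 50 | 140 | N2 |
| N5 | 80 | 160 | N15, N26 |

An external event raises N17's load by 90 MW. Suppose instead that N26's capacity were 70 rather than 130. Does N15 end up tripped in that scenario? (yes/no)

With N26's capacity at 70:
Round 1 — N17 at 120 > 80. N17 trips offline.
  N17 sheds 120 MW to N2, N26: 60 each.
    N2: 80+60 = 140 > 120
    N26: 50+60 = 110 > 70
Round 2 — N2, N26 trip offline.
  N2 sheds 140 MW to N4: 140 each.
    N4: 50+140 = 190 > 140
  N26 sheds 110 MW to N5: 110 each.
    N5: 80+110 = 190 > 160
Round 3 — N4, N5 trip offline.
  N4 sheds 190 MW: no online neighbours, lost.
  N5 sheds 190 MW to N15: 190 each.
    N15: 20+190 = 210 > 80
Round 4 — N15 trips offline.
  N15 sheds 210 MW: no online neighbours, lost.
No further trips.

yes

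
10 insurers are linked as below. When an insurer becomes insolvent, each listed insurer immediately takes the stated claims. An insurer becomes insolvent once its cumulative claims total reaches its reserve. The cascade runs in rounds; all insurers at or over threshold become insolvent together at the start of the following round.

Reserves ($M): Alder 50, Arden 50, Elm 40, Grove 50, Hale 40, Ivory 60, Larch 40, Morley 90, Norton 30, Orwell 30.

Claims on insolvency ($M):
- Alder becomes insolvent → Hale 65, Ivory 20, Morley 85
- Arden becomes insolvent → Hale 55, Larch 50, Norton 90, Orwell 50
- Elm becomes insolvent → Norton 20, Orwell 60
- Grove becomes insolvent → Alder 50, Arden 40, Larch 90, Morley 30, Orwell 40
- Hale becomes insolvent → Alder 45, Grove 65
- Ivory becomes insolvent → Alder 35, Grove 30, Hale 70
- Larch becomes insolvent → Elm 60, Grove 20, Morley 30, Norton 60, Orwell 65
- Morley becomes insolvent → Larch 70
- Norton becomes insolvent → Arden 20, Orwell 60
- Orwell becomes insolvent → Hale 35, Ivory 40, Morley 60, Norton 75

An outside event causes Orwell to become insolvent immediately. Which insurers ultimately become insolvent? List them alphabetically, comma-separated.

Norton, Orwell

Round 1 — Orwell becomes insolvent (initial).
  Hale: +35 → 35 < 40
  Ivory: +40 → 40 < 60
  Morley: +60 → 60 < 90
  Norton: +75 → 75 ≥ 30
Round 2 — Norton becomes insolvent.
  Arden: +20 → 20 < 50
No further insolvencies.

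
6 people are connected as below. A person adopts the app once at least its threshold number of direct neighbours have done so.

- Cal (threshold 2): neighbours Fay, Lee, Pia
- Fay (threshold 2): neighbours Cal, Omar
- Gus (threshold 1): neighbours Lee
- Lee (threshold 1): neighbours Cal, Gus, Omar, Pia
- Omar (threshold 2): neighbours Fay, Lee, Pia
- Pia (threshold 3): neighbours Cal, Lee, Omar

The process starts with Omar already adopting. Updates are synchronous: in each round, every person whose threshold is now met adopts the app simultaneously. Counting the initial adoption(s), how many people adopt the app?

Round 1 — Omar adopts the app (initial).
Round 2 — checking thresholds:
  Fay: 1 of 2 neighbours < 2, holds.
  Lee: 1 of 4 neighbours ≥ 1, adopts the app.
  Pia: 1 of 3 neighbours < 3, holds.
Round 3 — checking thresholds:
  Cal: 1 of 3 neighbours < 2, holds.
  Fay: 1 of 2 neighbours < 2, holds.
  Gus: 1 of 1 neighbours ≥ 1, adopts the app.
  Pia: 2 of 3 neighbours < 3, holds.
Round 4 — no new adoptions; cascade stops.

3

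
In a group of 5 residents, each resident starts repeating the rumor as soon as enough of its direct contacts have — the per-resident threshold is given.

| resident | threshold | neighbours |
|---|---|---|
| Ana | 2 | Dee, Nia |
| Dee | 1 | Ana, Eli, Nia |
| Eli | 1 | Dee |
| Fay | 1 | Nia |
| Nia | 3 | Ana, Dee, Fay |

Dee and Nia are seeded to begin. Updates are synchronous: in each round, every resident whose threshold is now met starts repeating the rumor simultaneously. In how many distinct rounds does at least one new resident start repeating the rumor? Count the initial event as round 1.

Round 1 — Dee, Nia start repeating the rumor (initial).
Round 2 — checking thresholds:
  Ana: 2 of 2 neighbours ≥ 2, starts repeating the rumor.
  Eli: 1 of 1 neighbours ≥ 1, starts repeating the rumor.
  Fay: 1 of 1 neighbours ≥ 1, starts repeating the rumor.
Round 3 — no new spreads; cascade stops.

2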